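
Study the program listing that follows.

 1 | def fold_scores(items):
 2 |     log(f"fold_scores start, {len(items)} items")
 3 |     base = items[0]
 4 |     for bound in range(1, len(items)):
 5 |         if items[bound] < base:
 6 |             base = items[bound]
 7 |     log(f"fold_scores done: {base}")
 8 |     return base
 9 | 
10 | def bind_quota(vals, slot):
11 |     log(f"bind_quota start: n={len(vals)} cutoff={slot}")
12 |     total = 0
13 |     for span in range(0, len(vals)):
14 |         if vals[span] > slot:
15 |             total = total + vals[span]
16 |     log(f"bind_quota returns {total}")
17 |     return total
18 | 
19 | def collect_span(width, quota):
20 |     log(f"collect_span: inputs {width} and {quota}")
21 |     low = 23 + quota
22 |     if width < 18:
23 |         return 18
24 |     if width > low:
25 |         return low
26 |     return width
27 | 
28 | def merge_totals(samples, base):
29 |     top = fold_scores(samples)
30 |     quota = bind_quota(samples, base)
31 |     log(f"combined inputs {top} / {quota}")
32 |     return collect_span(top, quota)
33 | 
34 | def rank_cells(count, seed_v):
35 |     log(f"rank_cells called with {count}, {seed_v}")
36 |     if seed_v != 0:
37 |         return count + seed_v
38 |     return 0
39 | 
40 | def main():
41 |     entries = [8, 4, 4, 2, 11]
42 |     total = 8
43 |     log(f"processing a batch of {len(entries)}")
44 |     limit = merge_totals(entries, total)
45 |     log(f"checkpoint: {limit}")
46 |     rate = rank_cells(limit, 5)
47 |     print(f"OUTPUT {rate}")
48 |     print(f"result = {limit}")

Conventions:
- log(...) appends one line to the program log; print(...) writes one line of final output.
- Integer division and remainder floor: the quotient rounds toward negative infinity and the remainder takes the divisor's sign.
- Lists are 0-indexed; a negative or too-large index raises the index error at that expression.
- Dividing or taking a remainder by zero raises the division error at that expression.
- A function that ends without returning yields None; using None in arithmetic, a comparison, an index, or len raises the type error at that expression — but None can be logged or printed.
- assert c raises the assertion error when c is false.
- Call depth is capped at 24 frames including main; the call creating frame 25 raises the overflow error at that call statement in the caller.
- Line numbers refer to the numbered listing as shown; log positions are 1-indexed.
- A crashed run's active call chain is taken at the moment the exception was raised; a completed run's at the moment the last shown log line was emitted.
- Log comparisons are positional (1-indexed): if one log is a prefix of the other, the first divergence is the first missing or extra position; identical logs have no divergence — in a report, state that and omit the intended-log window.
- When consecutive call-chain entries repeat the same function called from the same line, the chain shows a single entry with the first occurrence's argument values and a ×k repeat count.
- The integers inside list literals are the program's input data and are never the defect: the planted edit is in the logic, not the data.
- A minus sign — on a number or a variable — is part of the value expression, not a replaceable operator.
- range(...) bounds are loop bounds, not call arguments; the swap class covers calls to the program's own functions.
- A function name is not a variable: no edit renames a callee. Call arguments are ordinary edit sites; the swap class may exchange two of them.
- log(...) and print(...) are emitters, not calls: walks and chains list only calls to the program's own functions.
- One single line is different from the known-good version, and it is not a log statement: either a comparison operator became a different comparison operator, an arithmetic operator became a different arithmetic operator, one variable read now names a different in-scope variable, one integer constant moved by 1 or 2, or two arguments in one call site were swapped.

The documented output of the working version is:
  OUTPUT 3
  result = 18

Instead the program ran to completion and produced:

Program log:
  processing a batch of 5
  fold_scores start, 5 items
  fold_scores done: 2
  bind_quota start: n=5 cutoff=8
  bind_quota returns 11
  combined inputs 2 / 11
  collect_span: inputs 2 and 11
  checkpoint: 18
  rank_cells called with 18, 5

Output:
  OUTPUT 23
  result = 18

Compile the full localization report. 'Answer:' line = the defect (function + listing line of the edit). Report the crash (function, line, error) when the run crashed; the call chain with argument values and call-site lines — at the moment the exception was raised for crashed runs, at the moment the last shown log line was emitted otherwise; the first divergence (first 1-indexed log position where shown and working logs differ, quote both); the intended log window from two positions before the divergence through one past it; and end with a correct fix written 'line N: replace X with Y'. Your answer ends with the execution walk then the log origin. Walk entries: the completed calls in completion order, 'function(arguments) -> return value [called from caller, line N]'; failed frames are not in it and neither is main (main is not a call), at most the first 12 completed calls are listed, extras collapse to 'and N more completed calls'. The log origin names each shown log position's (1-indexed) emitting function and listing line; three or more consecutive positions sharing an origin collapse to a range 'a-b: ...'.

Answer: the defect is in rank_cells at line 37.
Key observation: No log line changed; the fault shows up purely in the output.
Call chain: main -> rank_cells(18, 5) (called at line 46).
First divergence: none; the two logs match at every position.
Execution walk:
  fold_scores([8, 4, 4, 2, 11]) -> 2  [called from merge_totals, line 29]
  bind_quota([8, 4, 4, 2, 11], 8) -> 11  [called from merge_totals, line 30]
  collect_span(2, 11) -> 18  [called from merge_totals, line 32]
  merge_totals([8, 4, 4, 2, 11], 8) -> 18  [called from main, line 44]
  rank_cells(18, 5) -> 23  [called from main, line 46]
Log origin:
  1: from main, line 43
  2: from fold_scores, line 2
  3: from fold_scores, line 7
  4: from bind_quota, line 11
  5: from bind_quota, line 16
  6: from merge_totals, line 31
  7: from collect_span, line 20
  8: from main, line 45
  9: from rank_cells, line 35
A correct fix: line 37: replace `+` with `%`.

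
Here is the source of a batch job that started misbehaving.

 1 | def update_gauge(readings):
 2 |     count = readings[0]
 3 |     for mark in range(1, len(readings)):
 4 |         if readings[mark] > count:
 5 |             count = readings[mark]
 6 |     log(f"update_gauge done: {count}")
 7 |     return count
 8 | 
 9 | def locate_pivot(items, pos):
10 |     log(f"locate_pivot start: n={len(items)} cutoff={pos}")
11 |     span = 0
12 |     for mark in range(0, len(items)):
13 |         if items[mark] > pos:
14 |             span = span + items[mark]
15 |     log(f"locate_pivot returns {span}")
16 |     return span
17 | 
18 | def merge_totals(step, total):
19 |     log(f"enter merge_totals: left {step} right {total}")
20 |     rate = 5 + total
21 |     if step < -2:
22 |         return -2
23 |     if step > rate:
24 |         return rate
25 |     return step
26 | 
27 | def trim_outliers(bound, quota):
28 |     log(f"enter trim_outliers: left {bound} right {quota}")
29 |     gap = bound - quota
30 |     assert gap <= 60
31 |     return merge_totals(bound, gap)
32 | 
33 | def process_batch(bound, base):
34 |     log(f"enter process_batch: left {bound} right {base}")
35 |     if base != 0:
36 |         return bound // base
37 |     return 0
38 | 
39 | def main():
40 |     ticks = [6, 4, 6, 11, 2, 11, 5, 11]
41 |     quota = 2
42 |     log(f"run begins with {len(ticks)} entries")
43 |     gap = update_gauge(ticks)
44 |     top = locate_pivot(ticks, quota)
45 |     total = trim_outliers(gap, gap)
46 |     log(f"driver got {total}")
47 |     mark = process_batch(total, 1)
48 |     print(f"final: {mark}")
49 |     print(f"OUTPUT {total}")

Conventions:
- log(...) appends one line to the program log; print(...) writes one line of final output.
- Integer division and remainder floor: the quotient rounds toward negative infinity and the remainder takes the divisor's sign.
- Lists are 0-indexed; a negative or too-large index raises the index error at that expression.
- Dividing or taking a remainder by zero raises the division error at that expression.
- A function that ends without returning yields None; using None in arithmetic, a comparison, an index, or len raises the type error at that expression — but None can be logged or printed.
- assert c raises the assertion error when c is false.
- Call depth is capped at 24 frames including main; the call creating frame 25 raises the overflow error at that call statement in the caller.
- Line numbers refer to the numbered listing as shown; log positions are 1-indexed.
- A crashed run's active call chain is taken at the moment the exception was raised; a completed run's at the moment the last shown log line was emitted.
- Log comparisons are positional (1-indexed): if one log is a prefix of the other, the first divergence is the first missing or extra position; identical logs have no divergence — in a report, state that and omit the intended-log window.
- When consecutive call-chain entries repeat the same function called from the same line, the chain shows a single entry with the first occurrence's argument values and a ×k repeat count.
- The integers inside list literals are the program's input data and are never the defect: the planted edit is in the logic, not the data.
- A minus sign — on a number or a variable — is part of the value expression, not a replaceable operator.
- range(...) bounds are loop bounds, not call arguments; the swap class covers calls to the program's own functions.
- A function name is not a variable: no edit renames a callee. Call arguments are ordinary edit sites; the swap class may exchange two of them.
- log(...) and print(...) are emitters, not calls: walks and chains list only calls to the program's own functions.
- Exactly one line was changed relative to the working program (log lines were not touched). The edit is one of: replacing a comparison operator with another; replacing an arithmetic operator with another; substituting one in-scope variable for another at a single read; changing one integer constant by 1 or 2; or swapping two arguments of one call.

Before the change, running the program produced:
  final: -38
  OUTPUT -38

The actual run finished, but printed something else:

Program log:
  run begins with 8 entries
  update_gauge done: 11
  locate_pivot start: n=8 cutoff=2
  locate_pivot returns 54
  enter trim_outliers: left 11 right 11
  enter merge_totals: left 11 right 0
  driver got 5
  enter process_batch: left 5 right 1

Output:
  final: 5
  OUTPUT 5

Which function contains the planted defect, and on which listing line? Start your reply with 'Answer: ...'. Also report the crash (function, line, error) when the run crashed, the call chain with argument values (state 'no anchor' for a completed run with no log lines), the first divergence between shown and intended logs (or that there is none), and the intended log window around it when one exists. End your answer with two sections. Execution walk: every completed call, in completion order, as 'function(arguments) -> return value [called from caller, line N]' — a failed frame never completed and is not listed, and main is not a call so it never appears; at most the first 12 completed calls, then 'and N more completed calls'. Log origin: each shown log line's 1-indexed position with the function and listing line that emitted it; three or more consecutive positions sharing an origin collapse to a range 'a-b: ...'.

Answer: the defect is in main at line 45.
Key observation: Everything matches until log position 5, which reads 'enter trim_outliers: left 11 right 11' in place of 'enter trim_outliers: left 11 right 54'.
Call chain: main -> process_batch(5, 1) (called at line 47).
First divergence: position 5 — shown 'enter trim_outliers: left 11 right 11', intended 'enter trim_outliers: left 11 right 54'.
Intended log window:
  3: locate_pivot start: n=8 cutoff=2
  4: locate_pivot returns 54
  5: enter trim_outliers: left 11 right 54
  6: enter merge_totals: left 11 right -43
Execution walk:
  update_gauge([6, 4, 6, 11, 2, 11, 5, 11]) -> 11  [called from main, line 43]
  locate_pivot([6, 4, 6, 11, 2, 11, 5, 11], 2) -> 54  [called from main, line 44]
  merge_totals(11, 0) -> 5  [called from trim_outliers, line 31]
  trim_outliers(11, 11) -> 5  [called from main, line 45]
  process_batch(5, 1) -> 5  [called from main, line 47]
Origin of each log line:
  1 — main, line 42
  2 — update_gauge, line 6
  3 — locate_pivot, line 10
  4 — locate_pivot, line 15
  5 — trim_outliers, line 28
  6 — merge_totals, line 19
  7 — main, line 46
  8 — process_batch, line 34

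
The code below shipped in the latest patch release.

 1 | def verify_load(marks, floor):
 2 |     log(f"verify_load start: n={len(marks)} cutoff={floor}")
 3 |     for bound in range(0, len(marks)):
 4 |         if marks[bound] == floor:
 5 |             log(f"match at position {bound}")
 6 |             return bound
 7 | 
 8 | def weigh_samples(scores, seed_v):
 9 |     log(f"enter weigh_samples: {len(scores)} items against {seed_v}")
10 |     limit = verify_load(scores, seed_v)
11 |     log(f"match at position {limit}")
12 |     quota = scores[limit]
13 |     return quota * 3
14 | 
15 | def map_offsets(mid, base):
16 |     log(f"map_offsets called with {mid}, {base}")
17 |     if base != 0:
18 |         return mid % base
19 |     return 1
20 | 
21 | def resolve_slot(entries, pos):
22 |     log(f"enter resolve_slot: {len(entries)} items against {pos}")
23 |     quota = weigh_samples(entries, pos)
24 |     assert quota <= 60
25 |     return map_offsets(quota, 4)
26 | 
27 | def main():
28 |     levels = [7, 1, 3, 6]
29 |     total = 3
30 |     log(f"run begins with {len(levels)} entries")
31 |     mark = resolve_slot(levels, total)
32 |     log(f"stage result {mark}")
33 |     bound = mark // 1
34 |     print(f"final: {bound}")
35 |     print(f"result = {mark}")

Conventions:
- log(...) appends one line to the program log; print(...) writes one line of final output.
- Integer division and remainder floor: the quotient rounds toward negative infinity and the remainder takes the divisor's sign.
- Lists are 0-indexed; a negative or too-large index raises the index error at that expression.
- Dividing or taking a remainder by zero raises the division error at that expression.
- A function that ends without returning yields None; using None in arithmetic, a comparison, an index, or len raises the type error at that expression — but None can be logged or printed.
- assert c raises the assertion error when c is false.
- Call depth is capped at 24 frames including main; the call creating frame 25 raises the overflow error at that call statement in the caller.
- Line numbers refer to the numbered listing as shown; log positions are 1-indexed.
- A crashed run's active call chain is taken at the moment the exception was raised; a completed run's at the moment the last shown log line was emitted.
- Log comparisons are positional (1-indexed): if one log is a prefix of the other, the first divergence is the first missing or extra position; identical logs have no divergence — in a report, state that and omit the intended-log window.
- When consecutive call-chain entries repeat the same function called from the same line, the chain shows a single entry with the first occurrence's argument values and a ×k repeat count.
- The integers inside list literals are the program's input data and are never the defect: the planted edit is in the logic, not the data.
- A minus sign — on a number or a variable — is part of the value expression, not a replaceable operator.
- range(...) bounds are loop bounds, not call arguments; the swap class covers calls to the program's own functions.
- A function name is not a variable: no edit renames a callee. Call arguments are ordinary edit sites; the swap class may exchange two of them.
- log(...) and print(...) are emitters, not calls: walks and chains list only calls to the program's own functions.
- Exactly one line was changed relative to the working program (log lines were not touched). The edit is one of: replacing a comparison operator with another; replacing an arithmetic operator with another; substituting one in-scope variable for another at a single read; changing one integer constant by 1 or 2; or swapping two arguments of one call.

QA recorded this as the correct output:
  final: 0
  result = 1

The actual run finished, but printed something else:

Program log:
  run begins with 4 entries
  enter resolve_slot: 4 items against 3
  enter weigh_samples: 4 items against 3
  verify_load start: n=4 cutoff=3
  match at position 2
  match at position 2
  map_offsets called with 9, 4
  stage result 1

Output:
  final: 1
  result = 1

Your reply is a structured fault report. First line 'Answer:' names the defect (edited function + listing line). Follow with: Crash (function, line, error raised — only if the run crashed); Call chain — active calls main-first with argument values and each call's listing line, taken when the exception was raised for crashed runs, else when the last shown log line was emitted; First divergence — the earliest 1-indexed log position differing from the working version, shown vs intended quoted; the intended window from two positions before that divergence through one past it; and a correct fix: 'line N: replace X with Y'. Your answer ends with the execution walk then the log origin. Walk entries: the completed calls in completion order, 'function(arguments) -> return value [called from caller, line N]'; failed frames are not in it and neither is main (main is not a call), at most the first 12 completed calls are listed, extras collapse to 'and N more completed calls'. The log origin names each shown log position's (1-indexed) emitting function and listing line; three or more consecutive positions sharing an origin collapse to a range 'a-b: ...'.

Answer: the defect is in main at line 33.
The tell: Every logged value matches the working version; the printed result is what differs.
Call chain: main.
First divergence: none (the log streams are identical).
Execution walk:
  verify_load([7, 1, 3, 6], 3) -> 2  [called from weigh_samples, line 10]
  weigh_samples([7, 1, 3, 6], 3) -> 9  [called from resolve_slot, line 23]
  map_offsets(9, 4) -> 1  [called from resolve_slot, line 25]
  resolve_slot([7, 1, 3, 6], 3) -> 1  [called from main, line 31]
Log origins:
  1: emitted by main (line 30)
  2: emitted by resolve_slot (line 22)
  3: emitted by weigh_samples (line 9)
  4: emitted by verify_load (line 2)
  5: emitted by verify_load (line 5)
  6: emitted by weigh_samples (line 11)
  7: emitted by map_offsets (line 16)
  8: emitted by main (line 32)
A correct fix: line 33: replace `//` with `-`.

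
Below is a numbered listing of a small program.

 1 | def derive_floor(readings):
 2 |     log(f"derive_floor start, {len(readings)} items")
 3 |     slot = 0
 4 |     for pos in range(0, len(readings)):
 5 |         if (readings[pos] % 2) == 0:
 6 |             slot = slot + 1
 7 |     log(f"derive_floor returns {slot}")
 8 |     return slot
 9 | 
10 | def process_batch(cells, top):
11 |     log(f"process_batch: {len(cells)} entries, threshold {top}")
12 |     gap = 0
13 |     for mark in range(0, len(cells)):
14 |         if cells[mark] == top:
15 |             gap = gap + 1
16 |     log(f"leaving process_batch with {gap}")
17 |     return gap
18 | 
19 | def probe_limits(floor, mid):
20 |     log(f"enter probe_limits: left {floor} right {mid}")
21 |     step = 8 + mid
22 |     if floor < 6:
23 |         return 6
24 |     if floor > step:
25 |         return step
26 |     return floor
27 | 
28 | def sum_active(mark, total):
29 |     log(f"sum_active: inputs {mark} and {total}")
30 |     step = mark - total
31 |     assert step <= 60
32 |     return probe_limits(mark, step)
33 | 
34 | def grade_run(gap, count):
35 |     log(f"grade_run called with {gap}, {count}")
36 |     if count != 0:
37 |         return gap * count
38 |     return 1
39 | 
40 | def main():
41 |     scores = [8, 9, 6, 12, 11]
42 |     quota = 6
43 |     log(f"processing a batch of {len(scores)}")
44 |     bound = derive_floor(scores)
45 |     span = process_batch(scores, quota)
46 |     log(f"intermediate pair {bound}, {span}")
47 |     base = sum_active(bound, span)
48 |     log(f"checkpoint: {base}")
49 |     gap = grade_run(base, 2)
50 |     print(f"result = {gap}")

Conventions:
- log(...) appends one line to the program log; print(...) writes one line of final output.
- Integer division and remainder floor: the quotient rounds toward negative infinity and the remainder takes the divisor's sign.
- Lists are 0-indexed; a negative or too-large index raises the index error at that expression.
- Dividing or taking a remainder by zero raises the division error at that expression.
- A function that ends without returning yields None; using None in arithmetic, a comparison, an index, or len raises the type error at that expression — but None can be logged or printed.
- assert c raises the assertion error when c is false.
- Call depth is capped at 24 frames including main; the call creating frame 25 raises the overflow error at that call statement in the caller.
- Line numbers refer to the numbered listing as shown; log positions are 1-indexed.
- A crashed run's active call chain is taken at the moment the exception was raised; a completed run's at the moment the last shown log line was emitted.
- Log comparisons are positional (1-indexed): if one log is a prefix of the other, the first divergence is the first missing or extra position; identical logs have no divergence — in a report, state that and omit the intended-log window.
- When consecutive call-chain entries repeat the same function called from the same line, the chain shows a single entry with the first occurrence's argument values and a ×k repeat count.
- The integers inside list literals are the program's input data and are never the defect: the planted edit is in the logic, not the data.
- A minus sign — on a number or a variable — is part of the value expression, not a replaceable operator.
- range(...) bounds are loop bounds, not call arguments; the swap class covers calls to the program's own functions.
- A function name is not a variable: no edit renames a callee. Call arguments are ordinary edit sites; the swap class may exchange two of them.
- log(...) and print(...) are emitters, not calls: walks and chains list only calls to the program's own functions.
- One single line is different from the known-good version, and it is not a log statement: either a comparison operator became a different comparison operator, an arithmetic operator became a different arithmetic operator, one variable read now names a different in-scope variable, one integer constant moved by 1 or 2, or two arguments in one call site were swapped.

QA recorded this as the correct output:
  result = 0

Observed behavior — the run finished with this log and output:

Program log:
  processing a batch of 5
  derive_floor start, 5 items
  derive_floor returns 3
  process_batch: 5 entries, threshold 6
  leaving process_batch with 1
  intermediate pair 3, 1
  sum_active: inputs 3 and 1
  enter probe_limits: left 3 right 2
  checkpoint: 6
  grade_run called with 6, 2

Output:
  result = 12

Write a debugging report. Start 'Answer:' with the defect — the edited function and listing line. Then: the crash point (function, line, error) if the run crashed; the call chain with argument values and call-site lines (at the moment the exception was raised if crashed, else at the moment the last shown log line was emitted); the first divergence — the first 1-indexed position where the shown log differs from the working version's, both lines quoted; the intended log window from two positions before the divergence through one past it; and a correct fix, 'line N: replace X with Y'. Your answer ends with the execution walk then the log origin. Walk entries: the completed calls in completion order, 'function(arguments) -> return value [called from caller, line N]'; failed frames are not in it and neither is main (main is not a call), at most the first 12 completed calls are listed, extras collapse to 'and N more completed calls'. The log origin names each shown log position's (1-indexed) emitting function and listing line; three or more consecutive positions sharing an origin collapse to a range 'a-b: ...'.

Answer: the defect is in grade_run at line 37.
Key fact: Nothing in the log betrays the bug — only the output does.
Call chain: main -> grade_run(6, 2) (called at line 49).
First divergence: none — the logs agree in full.
Execution walk:
  derive_floor([8, 9, 6, 12, 11]) -> 3  [called from main, line 44]
  process_batch([8, 9, 6, 12, 11], 6) -> 1  [called from main, line 45]
  probe_limits(3, 2) -> 6  [called from sum_active, line 32]
  sum_active(3, 1) -> 6  [called from main, line 47]
  grade_run(6, 2) -> 12  [called from main, line 49]
Log line origins:
  1: logged in main at line 43
  2: logged in derive_floor at line 2
  3: logged in derive_floor at line 7
  4: logged in process_batch at line 11
  5: logged in process_batch at line 16
  6: logged in main at line 46
  7: logged in sum_active at line 29
  8: logged in probe_limits at line 20
  9: logged in main at line 48
  10: logged in grade_run at line 35
A correct fix: line 37: replace `*` with `%`.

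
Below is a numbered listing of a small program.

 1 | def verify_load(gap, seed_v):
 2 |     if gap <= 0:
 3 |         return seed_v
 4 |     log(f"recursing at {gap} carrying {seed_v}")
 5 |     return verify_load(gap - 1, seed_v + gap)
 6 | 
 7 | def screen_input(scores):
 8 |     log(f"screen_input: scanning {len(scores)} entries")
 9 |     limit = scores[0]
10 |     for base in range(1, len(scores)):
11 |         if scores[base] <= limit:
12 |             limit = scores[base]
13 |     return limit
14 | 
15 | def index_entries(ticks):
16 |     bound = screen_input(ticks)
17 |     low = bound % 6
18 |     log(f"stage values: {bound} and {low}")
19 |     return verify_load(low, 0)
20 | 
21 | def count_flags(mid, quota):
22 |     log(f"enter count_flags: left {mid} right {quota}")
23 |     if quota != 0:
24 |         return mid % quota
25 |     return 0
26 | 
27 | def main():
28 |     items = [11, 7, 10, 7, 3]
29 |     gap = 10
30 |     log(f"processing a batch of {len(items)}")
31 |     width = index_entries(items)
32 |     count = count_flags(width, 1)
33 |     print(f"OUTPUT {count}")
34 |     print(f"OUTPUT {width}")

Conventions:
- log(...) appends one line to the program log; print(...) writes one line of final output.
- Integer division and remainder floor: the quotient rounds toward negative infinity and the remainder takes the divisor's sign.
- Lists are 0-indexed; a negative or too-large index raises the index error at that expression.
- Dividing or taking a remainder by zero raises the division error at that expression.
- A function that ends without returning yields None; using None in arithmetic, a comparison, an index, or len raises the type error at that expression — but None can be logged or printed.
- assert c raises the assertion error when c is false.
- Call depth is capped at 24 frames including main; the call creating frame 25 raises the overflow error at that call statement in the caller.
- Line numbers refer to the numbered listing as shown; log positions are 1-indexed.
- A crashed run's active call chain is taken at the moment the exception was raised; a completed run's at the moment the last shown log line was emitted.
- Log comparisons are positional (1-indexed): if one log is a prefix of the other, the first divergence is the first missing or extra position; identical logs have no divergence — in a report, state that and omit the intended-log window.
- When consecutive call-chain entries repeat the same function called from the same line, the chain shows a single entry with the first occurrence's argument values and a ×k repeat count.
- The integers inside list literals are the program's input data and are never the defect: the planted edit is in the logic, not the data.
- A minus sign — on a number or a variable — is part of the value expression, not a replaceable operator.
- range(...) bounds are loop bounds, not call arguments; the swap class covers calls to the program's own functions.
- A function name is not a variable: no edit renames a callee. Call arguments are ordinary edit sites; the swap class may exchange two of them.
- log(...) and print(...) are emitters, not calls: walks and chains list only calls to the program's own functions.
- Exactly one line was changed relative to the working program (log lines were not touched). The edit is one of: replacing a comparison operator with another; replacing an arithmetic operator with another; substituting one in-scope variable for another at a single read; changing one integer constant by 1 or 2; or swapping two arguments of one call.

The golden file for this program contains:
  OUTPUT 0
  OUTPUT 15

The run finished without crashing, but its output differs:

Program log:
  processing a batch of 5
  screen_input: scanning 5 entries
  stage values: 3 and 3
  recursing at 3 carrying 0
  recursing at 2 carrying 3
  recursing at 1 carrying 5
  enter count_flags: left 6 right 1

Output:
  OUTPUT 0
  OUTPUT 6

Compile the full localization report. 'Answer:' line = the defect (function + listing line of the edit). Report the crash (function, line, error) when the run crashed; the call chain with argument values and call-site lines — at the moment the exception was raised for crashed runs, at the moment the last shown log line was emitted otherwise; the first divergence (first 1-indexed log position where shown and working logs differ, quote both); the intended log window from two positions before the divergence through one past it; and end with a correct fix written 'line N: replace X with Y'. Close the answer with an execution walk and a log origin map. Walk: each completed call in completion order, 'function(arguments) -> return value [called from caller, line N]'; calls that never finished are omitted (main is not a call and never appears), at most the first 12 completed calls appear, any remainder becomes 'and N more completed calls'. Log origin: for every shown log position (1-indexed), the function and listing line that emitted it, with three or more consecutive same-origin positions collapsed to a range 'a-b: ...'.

Answer: the defect is in screen_input at line 11.
Key observation: Everything matches until log position 3, which reads 'stage values: 3 and 3' in place of 'stage values: 11 and 5'.
Call chain: main -> count_flags(6, 1) (called at line 32).
First divergence: position 3 — shown 'stage values: 3 and 3', intended 'stage values: 11 and 5'.
Intended log window:
  1: processing a batch of 5
  2: screen_input: scanning 5 entries
  3: stage values: 11 and 5
  4: recursing at 5 carrying 0
Execution walk:
  screen_input([11, 7, 10, 7, 3]) -> 3  [called from index_entries, line 16]
  verify_load(0, 6) -> 6  [called from verify_load, line 5]
  verify_load(1, 5) -> 6  [called from verify_load, line 5]
  verify_load(2, 3) -> 6  [called from verify_load, line 5]
  verify_load(3, 0) -> 6  [called from index_entries, line 19]
  index_entries([11, 7, 10, 7, 3]) -> 6  [called from main, line 31]
  count_flags(6, 1) -> 0  [called from main, line 32]
Log line origins:
  1: emitted by main (line 30)
  2: emitted by screen_input (line 8)
  3: emitted by index_entries (line 18)
  4-6: emitted by verify_load (line 4)
  7: emitted by count_flags (line 22)
A correct fix: line 11: replace `<=` with `>`.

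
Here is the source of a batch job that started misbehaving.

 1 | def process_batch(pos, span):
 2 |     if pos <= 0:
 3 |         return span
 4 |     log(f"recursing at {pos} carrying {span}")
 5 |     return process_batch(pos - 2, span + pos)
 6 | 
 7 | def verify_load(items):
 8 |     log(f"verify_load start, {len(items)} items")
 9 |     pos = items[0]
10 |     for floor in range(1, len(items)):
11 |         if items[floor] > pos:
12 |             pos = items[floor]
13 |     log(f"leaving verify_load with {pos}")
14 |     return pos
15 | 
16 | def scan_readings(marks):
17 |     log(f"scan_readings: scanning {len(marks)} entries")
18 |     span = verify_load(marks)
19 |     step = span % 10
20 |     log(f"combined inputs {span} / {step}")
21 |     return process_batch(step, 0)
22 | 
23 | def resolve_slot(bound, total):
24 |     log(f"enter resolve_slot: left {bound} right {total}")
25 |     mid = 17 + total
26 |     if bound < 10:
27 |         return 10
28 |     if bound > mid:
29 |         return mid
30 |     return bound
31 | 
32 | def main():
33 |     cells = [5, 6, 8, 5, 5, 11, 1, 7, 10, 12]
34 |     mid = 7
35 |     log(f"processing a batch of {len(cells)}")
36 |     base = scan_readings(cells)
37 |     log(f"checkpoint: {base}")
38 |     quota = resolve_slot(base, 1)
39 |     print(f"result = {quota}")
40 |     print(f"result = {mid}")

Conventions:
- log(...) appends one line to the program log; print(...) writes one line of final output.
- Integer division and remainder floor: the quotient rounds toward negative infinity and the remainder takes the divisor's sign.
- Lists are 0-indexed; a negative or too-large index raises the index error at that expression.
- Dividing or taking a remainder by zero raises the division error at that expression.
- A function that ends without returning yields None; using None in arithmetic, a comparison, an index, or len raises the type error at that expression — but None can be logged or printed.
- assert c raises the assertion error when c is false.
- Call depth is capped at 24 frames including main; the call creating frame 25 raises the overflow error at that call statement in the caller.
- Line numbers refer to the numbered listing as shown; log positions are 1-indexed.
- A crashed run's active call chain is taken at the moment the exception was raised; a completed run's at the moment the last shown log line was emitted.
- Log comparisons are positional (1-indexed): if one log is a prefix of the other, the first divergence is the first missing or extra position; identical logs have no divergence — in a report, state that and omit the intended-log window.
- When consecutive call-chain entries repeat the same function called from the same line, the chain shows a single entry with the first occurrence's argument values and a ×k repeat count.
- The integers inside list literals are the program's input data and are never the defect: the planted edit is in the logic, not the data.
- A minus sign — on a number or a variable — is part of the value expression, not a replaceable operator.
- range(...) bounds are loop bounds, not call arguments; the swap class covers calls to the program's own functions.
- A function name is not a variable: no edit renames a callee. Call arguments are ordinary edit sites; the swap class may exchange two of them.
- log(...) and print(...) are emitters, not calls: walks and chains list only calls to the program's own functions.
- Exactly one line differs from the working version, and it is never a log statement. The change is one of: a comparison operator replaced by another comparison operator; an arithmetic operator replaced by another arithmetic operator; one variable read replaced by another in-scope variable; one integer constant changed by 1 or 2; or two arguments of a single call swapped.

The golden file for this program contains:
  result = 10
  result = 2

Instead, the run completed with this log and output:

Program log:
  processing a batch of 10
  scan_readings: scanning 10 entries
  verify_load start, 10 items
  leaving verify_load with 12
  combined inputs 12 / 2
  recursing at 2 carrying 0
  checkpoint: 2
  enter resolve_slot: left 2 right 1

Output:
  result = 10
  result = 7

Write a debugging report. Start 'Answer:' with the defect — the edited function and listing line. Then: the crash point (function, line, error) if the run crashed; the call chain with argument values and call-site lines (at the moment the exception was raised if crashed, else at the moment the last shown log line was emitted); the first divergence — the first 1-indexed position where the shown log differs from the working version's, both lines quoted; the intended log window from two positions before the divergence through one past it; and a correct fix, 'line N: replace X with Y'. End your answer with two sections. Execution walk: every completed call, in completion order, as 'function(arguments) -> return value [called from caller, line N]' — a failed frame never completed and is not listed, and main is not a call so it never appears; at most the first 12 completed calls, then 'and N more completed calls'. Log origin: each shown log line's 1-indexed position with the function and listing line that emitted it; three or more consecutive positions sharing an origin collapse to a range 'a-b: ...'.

Answer: the defect is in main at line 40.
Key observation: Nothing in the log betrays the bug — only the output does.
Call chain: main -> resolve_slot(2, 1) (called at line 38).
First divergence: there is none — every log position agrees.
Execution walk:
  verify_load([5, 6, 8, 5, 5, 11, 1, 7, 10, 12]) -> 12  [called from scan_readings, line 18]
  process_batch(0, 2) -> 2  [called from process_batch, line 5]
  process_batch(2, 0) -> 2  [called from scan_readings, line 21]
  scan_readings([5, 6, 8, 5, 5, 11, 1, 7, 10, 12]) -> 2  [called from main, line 36]
  resolve_slot(2, 1) -> 10  [called from main, line 38]
Log origins:
  1: logged in main at line 35
  2: logged in scan_readings at line 17
  3: logged in verify_load at line 8
  4: logged in verify_load at line 13
  5: logged in scan_readings at line 20
  6: logged in process_batch at line 4
  7: logged in main at line 37
  8: logged in resolve_slot at line 24
A correct fix: line 40: replace `mid` with `base`.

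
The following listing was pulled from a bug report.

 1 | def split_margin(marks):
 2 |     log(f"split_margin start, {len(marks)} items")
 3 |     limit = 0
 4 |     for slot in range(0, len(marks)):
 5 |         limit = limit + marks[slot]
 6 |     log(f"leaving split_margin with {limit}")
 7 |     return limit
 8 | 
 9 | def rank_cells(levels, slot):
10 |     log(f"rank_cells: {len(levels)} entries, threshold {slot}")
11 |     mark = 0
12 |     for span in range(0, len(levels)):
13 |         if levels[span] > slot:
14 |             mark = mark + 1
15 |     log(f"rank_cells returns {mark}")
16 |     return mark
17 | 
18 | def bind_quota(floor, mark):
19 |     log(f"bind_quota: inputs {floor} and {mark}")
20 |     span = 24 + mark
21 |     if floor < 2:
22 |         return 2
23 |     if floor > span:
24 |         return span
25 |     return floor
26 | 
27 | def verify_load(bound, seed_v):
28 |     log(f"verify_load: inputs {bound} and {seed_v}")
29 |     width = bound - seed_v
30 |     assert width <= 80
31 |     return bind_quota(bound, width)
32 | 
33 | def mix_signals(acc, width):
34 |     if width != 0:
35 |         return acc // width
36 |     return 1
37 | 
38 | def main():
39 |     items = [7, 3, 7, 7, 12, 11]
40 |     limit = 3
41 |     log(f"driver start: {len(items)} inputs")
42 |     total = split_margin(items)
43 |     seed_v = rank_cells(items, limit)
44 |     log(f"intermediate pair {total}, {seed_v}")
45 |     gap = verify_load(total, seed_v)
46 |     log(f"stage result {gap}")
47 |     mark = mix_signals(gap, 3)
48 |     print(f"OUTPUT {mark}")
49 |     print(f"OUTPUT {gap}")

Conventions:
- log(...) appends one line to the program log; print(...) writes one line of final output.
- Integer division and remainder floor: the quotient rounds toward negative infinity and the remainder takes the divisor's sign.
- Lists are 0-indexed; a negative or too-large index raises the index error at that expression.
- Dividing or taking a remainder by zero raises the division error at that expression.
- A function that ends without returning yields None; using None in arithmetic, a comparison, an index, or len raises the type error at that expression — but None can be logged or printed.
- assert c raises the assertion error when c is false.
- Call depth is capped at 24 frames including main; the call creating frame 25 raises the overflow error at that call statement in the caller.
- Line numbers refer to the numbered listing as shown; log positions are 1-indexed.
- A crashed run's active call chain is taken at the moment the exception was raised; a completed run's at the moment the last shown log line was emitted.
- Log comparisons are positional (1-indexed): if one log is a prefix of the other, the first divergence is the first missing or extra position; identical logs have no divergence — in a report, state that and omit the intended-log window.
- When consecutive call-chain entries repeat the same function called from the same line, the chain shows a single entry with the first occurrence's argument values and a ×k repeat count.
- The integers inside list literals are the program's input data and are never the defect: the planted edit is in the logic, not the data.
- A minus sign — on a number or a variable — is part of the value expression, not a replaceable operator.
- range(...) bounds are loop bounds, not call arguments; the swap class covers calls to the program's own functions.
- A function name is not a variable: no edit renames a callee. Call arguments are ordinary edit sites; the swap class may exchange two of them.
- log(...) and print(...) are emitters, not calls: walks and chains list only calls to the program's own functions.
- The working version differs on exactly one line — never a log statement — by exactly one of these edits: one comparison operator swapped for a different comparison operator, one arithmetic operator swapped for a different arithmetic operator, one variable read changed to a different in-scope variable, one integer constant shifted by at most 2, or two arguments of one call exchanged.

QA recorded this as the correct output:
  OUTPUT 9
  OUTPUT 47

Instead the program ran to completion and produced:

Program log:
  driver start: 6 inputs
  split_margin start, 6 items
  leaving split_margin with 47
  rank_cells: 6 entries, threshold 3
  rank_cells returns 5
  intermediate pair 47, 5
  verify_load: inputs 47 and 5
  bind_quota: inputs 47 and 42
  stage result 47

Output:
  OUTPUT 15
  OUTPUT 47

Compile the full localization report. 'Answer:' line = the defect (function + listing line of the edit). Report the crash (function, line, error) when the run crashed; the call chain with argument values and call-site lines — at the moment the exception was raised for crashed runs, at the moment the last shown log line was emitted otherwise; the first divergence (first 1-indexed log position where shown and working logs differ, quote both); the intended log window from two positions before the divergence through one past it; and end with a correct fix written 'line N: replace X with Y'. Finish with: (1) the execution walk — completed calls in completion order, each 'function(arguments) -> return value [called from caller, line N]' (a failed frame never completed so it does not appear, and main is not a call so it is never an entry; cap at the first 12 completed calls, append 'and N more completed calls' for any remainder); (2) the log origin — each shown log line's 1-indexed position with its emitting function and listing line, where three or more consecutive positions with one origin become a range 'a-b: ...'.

Answer: the defect is in main at line 47.
Key observation: Every logged value matches the working version; the printed result is what differs.
Call chain: main.
First divergence: none (the log streams are identical).
Execution walk:
  split_margin([7, 3, 7, 7, 12, 11]) -> 47  [called from main, line 42]
  rank_cells([7, 3, 7, 7, 12, 11], 3) -> 5  [called from main, line 43]
  bind_quota(47, 42) -> 47  [called from verify_load, line 31]
  verify_load(47, 5) -> 47  [called from main, line 45]
  mix_signals(47, 3) -> 15  [called from main, line 47]
Log origin:
  1: emitted by main (line 41)
  2: emitted by split_margin (line 2)
  3: emitted by split_margin (line 6)
  4: emitted by rank_cells (line 10)
  5: emitted by rank_cells (line 15)
  6: emitted by main (line 44)
  7: emitted by verify_load (line 28)
  8: emitted by bind_quota (line 19)
  9: emitted by main (line 46)
A correct fix: line 47: replace `3` with `5`.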